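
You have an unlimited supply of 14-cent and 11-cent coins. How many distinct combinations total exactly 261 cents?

1

Need nonnegative integers with 14j + 11k = 261.
gcd(14, 11) = 1, and 14·(4) + 11·(-5) = 1.
So (j₀, k₀) = (1044, -1305); general j = 1044 + 11t, k = -1305 - 14t.
j ≥ 0 ⇒ t ≥ -94; k ≥ 0 ⇒ t ≤ -94. That's 1 value of t.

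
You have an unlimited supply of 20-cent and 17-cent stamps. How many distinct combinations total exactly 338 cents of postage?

Need nonnegative integers with 20j + 17k = 338.
gcd(20, 17) = 1, and 20·(6) + 17·(-7) = 1.
So (j₀, k₀) = (2028, -2366); general j = 2028 + 17t, k = -2366 - 20t.
j ≥ 0 ⇒ t ≥ -119; k ≥ 0 ⇒ t ≤ -119. That's 1 value of t.

1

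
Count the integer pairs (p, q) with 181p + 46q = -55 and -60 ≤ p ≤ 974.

23

gcd(181, 46) = 1  (181 = 3*46 + 43, 46 = 1*43 + 3, 43 = 14*3 + 1, 3 = 3*1).
Back-substituting, 181*(15) + 46*(-59) = 1.
Scale by -55: particular solution (-825, 3245); reduce p mod 46: (3, -13).
General solution: p = 3 + 46t, q = -13 - 181t for integer t.
-60 ≤ 3 + 46t ≤ 974 gives t ∈ [-1, 21], which is 23 values.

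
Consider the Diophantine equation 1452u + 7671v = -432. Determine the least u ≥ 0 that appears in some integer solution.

gcd(7671, 1452):
  7671 = 5*1452 + 411
  1452 = 3*411 + 219
  411 = 1*219 + 192
  219 = 1*192 + 27
  192 = 7*27 + 3
  27 = 9*3
so gcd(7671, 1452) = 3.
3 divides -432, so solutions exist.
Back-substitute for Bézout coefficients:
  3 = 192 - 7*27
  ... = 1452*(-280) + 7671*(53)
Scale by -432/3 = -144: (u₀, v₀) = (40320, -7632).
General solution: u = 40320 + 2557t, v = -7632 - 484t for integer t.
u ≥ 0: smallest is 40320 mod 2557 = 1965 (at t = -15), with v = -372.

1965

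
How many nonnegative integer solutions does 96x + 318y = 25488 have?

5

gcd(318, 96) = 6.
By Bézout, 96*(10) + 318*(-3) = 6.
One solution: (27, 72).
General: x = 27 + 53t, y = 72 - 16t.
x ≥ 0 ⇒ t ≥ 0; y ≥ 0 ⇒ t ≤ 4. So t ∈ [0, 4]: 5 solutions.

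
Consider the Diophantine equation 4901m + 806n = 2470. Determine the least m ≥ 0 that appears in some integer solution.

38

gcd(4901, 806):
  4901 = 6*806 + 65
  806 = 12*65 + 26
  65 = 2*26 + 13
  26 = 2*13
so gcd(4901, 806) = 13.
13 divides 2470, so solutions exist.
Back-substitute for Bézout coefficients:
  13 = 65 - 2*26
  ... = 4901*(25) + 806*(-152)
Scale by 2470/13 = 190: (m₀, n₀) = (4750, -28880).
General solution: m = 4750 + 62t, n = -28880 - 377t for integer t.
m ≥ 0: smallest is 4750 mod 62 = 38 (at t = -76), with n = -228.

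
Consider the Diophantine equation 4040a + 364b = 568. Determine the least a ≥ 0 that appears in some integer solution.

gcd(4040, 364) = 4.
4 divides 568, so solutions exist.
By Bézout, 4040*(-10) + 364*(111) = 4.
Scale by 568/4 = 142: (a₀, b₀) = (-1420, 15762).
General solution: a = -1420 + 91t, b = 15762 - 1010t for integer t.
a ≥ 0: smallest is -1420 mod 91 = 36 (at t = 16), with b = -398.

36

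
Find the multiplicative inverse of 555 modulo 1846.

1693

gcd(1846, 555):
  1846 = 3*555 + 181
  555 = 3*181 + 12
  181 = 15*12 + 1
  12 = 12*1
so gcd(1846, 555) = 1.
Back-substitute for Bézout coefficients:
  1 = 181 - 15*12
  ... = 555*(-153) + 1846*(46)
So 555*-153 ≡ 1 (mod 1846), and -153 mod 1846 = 1693.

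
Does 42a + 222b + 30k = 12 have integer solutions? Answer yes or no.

yes

gcd(222, 42) = 6.
gcd(6, 30) = 6.
6 divides 12, so integer solutions exist.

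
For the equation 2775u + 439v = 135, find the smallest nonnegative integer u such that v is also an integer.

gcd(2775, 439):
  2775 = 6×439 + 141
  439 = 3×141 + 16
  141 = 8×16 + 13
  16 = 1×13 + 3
  13 = 4×3 + 1
  3 = 3×1
so gcd(2775, 439) = 1.
1 divides 135, so solutions exist.
Back-substitute for Bézout coefficients:
  1 = 13 - 4×3
  ... = 2775×(137) + 439×(-866)
Scale by 135/1 = 135: (u₀, v₀) = (18495, -116910).
General solution: u = 18495 + 439t, v = -116910 - 2775t for integer t.
u ≥ 0: smallest is 18495 mod 439 = 57 (at t = -42), with v = -360.

57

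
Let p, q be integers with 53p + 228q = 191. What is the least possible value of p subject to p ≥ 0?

223

gcd(228, 53):
  228 = 4*53 + 16
  53 = 3*16 + 5
  16 = 3*5 + 1
  5 = 5*1
so gcd(228, 53) = 1.
1 divides 191, so solutions exist.
Back-substitute for Bézout coefficients:
  1 = 16 - 3*5
  ... = 53*(-43) + 228*(10)
Scale by 191/1 = 191: (p₀, q₀) = (-8213, 1910).
General solution: p = -8213 + 228t, q = 1910 - 53t for integer t.
p ≥ 0: smallest is -8213 mod 228 = 223 (at t = 37), with q = -51.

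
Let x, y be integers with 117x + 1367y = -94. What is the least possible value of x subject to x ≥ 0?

1004

gcd(1367, 117) = 1.
1 divides -94, so solutions exist.
By Bézout, 117*(222) + 1367*(-19) = 1.
Scale by -94/1 = -94: (x₀, y₀) = (-20868, 1786).
General solution: x = -20868 + 1367t, y = 1786 - 117t for integer t.
x ≥ 0: smallest is -20868 mod 1367 = 1004 (at t = 16), with y = -86.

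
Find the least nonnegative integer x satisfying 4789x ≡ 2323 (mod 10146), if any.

gcd(10146, 4789) = 1.
1 divides 2323, so solutions exist.
By Bézout, 4789×(-911) + 10146×(430) = 1.
So 4789×(-911) ≡ 1 (mod 10146); multiply by 2323: x ≡ -2116253 (mod 10146).
Smallest nonnegative: x = -2116253 mod 10146 = 4261.

4261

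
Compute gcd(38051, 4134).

13

gcd(38051, 4134) = 13  (38051 = 9×4134 + 845, 4134 = 4×845 + 754, 845 = 1×754 + 91, 754 = 8×91 + 26, 91 = 3×26 + 13, 26 = 2×13).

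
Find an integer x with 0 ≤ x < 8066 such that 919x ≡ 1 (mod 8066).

6925

gcd(8066, 919):
  8066 = 8×919 + 714
  919 = 1×714 + 205
  714 = 3×205 + 99
  205 = 2×99 + 7
  99 = 14×7 + 1
  7 = 7×1
so gcd(8066, 919) = 1.
Back-substitute for Bézout coefficients:
  1 = 99 - 14×7
  ... = 919×(-1141) + 8066×(130)
So 919×-1141 ≡ 1 (mod 8066), and -1141 mod 8066 = 6925.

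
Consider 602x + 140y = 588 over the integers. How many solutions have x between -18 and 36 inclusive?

6

gcd(602, 140) = 14  (602 = 4×140 + 42, 140 = 3×42 + 14, 42 = 3×14).
Back-substituting, 602×(-3) + 140×(13) = 14.
Scale by 42: particular solution (-126, 546); reduce x mod 10: (4, -13).
General solution: x = 4 + 10t, y = -13 - 43t for integer t.
-18 ≤ 4 + 10t ≤ 36 gives t ∈ [-2, 3], which is 6 values.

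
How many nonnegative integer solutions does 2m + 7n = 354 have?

gcd(7, 2) = 1  (7 = 3*2 + 1, 2 = 2*1).
Back-substituting, 2*(-3) + 7*(1) = 1.
Scale by 354: one solution is (-1062, 354). Reduce m mod 7: (2, 50).
General: m = 2 + 7t, n = 50 - 2t.
m ≥ 0 ⇒ t ≥ 0; n ≥ 0 ⇒ t ≤ 25. So t ∈ [0, 25]: 26 solutions.

26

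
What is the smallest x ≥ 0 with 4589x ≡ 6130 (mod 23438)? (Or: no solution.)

21284

gcd(23438, 4589) = 1.
1 divides 6130, so solutions exist.
By Bézout, 4589×(-5705) + 23438×(1117) = 1.
So 4589×(-5705) ≡ 1 (mod 23438); multiply by 6130: x ≡ -34971650 (mod 23438).
Smallest nonnegative: x = -34971650 mod 23438 = 21284.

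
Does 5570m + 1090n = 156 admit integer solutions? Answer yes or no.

gcd(5570, 1090) = 10.
10 does not divide 156 (remainder 6), so no integer solutions.

no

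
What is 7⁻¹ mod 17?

gcd(17, 7) = 1.
By Bézout, 7×(5) + 17×(-2) = 1.
So 7×5 ≡ 1 (mod 17), and 5 mod 17 = 5.

5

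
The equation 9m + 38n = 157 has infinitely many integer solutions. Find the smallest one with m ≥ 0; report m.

9

gcd(38, 9):
  38 = 4×9 + 2
  9 = 4×2 + 1
  2 = 2×1
so gcd(38, 9) = 1.
1 divides 157, so solutions exist.
Back-substitute for Bézout coefficients:
  1 = 9 - 4×2
  ... = 9×(17) + 38×(-4)
Scale by 157/1 = 157: (m₀, n₀) = (2669, -628).
General solution: m = 2669 + 38t, n = -628 - 9t for integer t.
m ≥ 0: smallest is 2669 mod 38 = 9 (at t = -70), with n = 2.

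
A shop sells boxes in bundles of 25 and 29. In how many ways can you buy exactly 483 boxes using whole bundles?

1

Need nonnegative integers with 25j + 29k = 483.
gcd(25, 29) = 1, and 25·(7) + 29·(-6) = 1.
So (j₀, k₀) = (3381, -2898); general j = 3381 + 29t, k = -2898 - 25t.
j ≥ 0 ⇒ t ≥ -116; k ≥ 0 ⇒ t ≤ -116. That's 1 value of t.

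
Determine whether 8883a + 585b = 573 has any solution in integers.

no

gcd(8883, 585) = 9  (8883 = 15×585 + 108, 585 = 5×108 + 45, 108 = 2×45 + 18, 45 = 2×18 + 9, 18 = 2×9).
9 does not divide 573 (remainder 6), so no integer solutions.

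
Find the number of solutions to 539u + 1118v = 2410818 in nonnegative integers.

gcd(1118, 539) = 1.
By Bézout, 539·(531) + 1118·(-256) = 1.
One solution: (818, 1762).
General: u = 818 + 1118t, v = 1762 - 539t.
u ≥ 0 ⇒ t ≥ 0; v ≥ 0 ⇒ t ≤ 3. So t ∈ [0, 3]: 4 solutions.

4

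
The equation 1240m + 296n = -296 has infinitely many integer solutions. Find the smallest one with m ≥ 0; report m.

gcd(1240, 296):
  1240 = 4*296 + 56
  296 = 5*56 + 16
  56 = 3*16 + 8
  16 = 2*8
so gcd(1240, 296) = 8.
8 divides -296, so solutions exist.
Back-substitute for Bézout coefficients:
  8 = 56 - 3*16
  ... = 1240*(16) + 296*(-67)
Scale by -296/8 = -37: (m₀, n₀) = (-592, 2479).
General solution: m = -592 + 37t, n = 2479 - 155t for integer t.
m ≥ 0: smallest is -592 mod 37 = 0 (at t = 16), with n = -1.

0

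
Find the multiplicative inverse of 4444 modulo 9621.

gcd(9621, 4444) = 1  (9621 = 2*4444 + 733, 4444 = 6*733 + 46, 733 = 15*46 + 43, 46 = 1*43 + 3, 43 = 14*3 + 1, 3 = 3*1).
Back-substituting, 4444*(-3137) + 9621*(1449) = 1.
So 4444*-3137 ≡ 1 (mod 9621), and -3137 mod 9621 = 6484.

6484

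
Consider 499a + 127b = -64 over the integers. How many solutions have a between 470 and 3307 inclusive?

23

gcd(499, 127) = 1  (499 = 3*127 + 118, 127 = 1*118 + 9, 118 = 13*9 + 1, 9 = 9*1).
Back-substituting, 499*(14) + 127*(-55) = 1.
Scale by -64: particular solution (-896, 3520); reduce a mod 127: (120, -472).
General solution: a = 120 + 127t, b = -472 - 499t for integer t.
470 ≤ 120 + 127t ≤ 3307 gives t ∈ [3, 25], which is 23 values.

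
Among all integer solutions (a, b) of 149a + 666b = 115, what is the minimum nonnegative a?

41

gcd(666, 149) = 1.
1 divides 115, so solutions exist.
By Bézout, 149×(-295) + 666×(66) = 1.
Scale by 115/1 = 115: (a₀, b₀) = (-33925, 7590).
General solution: a = -33925 + 666t, b = 7590 - 149t for integer t.
a ≥ 0: smallest is -33925 mod 666 = 41 (at t = 51), with b = -9.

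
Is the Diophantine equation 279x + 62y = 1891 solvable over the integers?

yes

gcd(279, 62) = 31  (279 = 4·62 + 31, 62 = 2·31).
31 divides 1891, so integer solutions exist.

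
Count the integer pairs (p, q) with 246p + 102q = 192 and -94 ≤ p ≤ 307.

23

gcd(246, 102):
  246 = 2×102 + 42
  102 = 2×42 + 18
  42 = 2×18 + 6
  18 = 3×6
so gcd(246, 102) = 6.
Back-substitute for Bézout coefficients:
  6 = 42 - 2×18
  ... = 246×(5) + 102×(-12)
Scale by 32: particular solution (160, -384); reduce p mod 17: (7, -15).
General solution: p = 7 + 17t, q = -15 - 41t for integer t.
-94 ≤ 7 + 17t ≤ 307 gives t ∈ [-5, 17], which is 23 values.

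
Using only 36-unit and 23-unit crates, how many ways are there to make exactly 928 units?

1

Need nonnegative integers with 36j + 23k = 928.
gcd(36, 23) = 1, and 36·(-7) + 23·(11) = 1.
So (j₀, k₀) = (-6496, 10208); general j = -6496 + 23t, k = 10208 - 36t.
j ≥ 0 ⇒ t ≥ 283; k ≥ 0 ⇒ t ≤ 283. That's 1 value of t.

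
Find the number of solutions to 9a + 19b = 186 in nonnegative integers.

1

gcd(19, 9) = 1.
By Bézout, 9×(-2) + 19×(1) = 1.
One solution: (8, 6).
General: a = 8 + 19t, b = 6 - 9t.
a ≥ 0 ⇒ t ≥ 0; b ≥ 0 ⇒ t ≤ 0. So t ∈ [0, 0]: 1 solution.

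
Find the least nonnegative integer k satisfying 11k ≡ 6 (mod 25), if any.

gcd(25, 11) = 1.
1 divides 6, so solutions exist.
By Bézout, 11*(-9) + 25*(4) = 1.
So 11*(-9) ≡ 1 (mod 25); multiply by 6: k ≡ -54 (mod 25).
Smallest nonnegative: k = -54 mod 25 = 21.

21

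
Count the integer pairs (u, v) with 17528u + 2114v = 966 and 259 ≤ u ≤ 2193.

gcd(17528, 2114):
  17528 = 8·2114 + 616
  2114 = 3·616 + 266
  616 = 2·266 + 84
  266 = 3·84 + 14
  84 = 6·14
so gcd(17528, 2114) = 14.
Back-substitute for Bézout coefficients:
  14 = 266 - 3·84
  ... = 17528·(-24) + 2114·(199)
Scale by 69: particular solution (-1656, 13731); reduce u mod 151: (5, -41).
General solution: u = 5 + 151t, v = -41 - 1252t for integer t.
259 ≤ 5 + 151t ≤ 2193 gives t ∈ [2, 14], which is 13 values.

13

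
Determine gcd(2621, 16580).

1

gcd(16580, 2621) = 1  (16580 = 6×2621 + 854, 2621 = 3×854 + 59, 854 = 14×59 + 28, 59 = 2×28 + 3, 28 = 9×3 + 1, 3 = 3×1).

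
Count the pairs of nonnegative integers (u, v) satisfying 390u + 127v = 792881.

16

gcd(390, 127):
  390 = 3*127 + 9
  127 = 14*9 + 1
  9 = 9*1
so gcd(390, 127) = 1.
Back-substitute for Bézout coefficients:
  1 = 127 - 14*9
  ... = 390*(-14) + 127*(43)
Scale by 792881: one solution is (-11100334, 34093883). Reduce u mod 127: (101, 5933).
General: u = 101 + 127t, v = 5933 - 390t.
u ≥ 0 ⇒ t ≥ 0; v ≥ 0 ⇒ t ≤ 15. So t ∈ [0, 15]: 16 solutions.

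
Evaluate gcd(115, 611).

gcd(611, 115) = 1  (611 = 5×115 + 36, 115 = 3×36 + 7, 36 = 5×7 + 1, 7 = 7×1).

1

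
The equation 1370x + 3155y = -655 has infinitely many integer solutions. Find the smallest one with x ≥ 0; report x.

140

gcd(3155, 1370) = 5  (3155 = 2×1370 + 415, 1370 = 3×415 + 125, 415 = 3×125 + 40, 125 = 3×40 + 5, 40 = 8×5).
5 divides -655, so solutions exist.
Back-substituting, 1370×(76) + 3155×(-33) = 5.
Scale by -655/5 = -131: (x₀, y₀) = (-9956, 4323).
General solution: x = -9956 + 631t, y = 4323 - 274t for integer t.
x ≥ 0: smallest is -9956 mod 631 = 140 (at t = 16), with y = -61.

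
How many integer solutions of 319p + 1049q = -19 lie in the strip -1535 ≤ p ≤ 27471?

28

gcd(1049, 319) = 1  (1049 = 3·319 + 92, 319 = 3·92 + 43, 92 = 2·43 + 6, 43 = 7·6 + 1, 6 = 6·1).
Back-substituting, 319·(171) + 1049·(-52) = 1.
Scale by -19: particular solution (-3249, 988); reduce p mod 1049: (947, -288).
General solution: p = 947 + 1049t, q = -288 - 319t for integer t.
-1535 ≤ 947 + 1049t ≤ 27471 gives t ∈ [-2, 25], which is 28 values.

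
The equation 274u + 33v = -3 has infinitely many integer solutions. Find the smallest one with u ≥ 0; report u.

gcd(274, 33) = 1.
1 divides -3, so solutions exist.
By Bézout, 274*(10) + 33*(-83) = 1.
Scale by -3/1 = -3: (u₀, v₀) = (-30, 249).
General solution: u = -30 + 33t, v = 249 - 274t for integer t.
u ≥ 0: smallest is -30 mod 33 = 3 (at t = 1), with v = -25.

3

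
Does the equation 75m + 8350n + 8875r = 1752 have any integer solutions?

gcd(8350, 75) = 25  (8350 = 111*75 + 25, 75 = 3*25).
gcd(25, 8875) = 25.
25 does not divide 1752 (remainder 2), so no integer solutions.

no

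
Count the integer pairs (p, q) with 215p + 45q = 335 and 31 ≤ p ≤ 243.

gcd(215, 45) = 5.
By Bézout, 215×(4) + 45×(-19) = 5.
Particular solution: (7, -26).
General solution: p = 7 + 9t, q = -26 - 43t for integer t.
31 ≤ 7 + 9t ≤ 243 gives t ∈ [3, 26], which is 24 values.

24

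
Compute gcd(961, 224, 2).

gcd(961, 224) = 1  (961 = 4×224 + 65, 224 = 3×65 + 29, 65 = 2×29 + 7, 29 = 4×7 + 1, 7 = 7×1).
gcd(1, 2) = 1.

1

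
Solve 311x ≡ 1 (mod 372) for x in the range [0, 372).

gcd(372, 311) = 1  (372 = 1×311 + 61, 311 = 5×61 + 6, 61 = 10×6 + 1, 6 = 6×1).
Back-substituting, 311×(-61) + 372×(51) = 1.
So 311×-61 ≡ 1 (mod 372), and -61 mod 372 = 311.

311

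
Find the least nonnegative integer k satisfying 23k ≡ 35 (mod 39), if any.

10

gcd(39, 23) = 1.
1 divides 35, so solutions exist.
By Bézout, 23·(17) + 39·(-10) = 1.
So 23·(17) ≡ 1 (mod 39); multiply by 35: k ≡ 595 (mod 39).
Smallest nonnegative: k = 595 mod 39 = 10.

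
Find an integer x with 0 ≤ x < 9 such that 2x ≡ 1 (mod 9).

gcd(9, 2):
  9 = 4·2 + 1
  2 = 2·1
so gcd(9, 2) = 1.
Back-substitute for Bézout coefficients:
  1 = 9 - 4·2
  ... = 2·(-4) + 9·(1)
So 2·-4 ≡ 1 (mod 9), and -4 mod 9 = 5.

5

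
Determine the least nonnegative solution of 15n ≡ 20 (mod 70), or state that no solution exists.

6

gcd(70, 15):
  70 = 4×15 + 10
  15 = 1×10 + 5
  10 = 2×5
so gcd(70, 15) = 5.
5 divides 20, so solutions exist.
Back-substitute for Bézout coefficients:
  5 = 15 - 1×10
  ... = 15×(5) + 70×(-1)
So 15×(5) ≡ 5 (mod 70); multiply by 4: n ≡ 20 (mod 14).
Smallest nonnegative: n = 20 mod 14 = 6.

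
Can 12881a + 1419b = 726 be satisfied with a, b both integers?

yes

gcd(12881, 1419) = 11  (12881 = 9×1419 + 110, 1419 = 12×110 + 99, 110 = 1×99 + 11, 99 = 9×11).
11 divides 726, so integer solutions exist.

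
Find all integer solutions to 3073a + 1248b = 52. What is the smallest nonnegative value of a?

gcd(3073, 1248) = 1  (3073 = 2×1248 + 577, 1248 = 2×577 + 94, 577 = 6×94 + 13, 94 = 7×13 + 3, 13 = 4×3 + 1, 3 = 3×1).
1 divides 52, so solutions exist.
Back-substituting, 3073×(385) + 1248×(-948) = 1.
Scale by 52/1 = 52: (a₀, b₀) = (20020, -49296).
General solution: a = 20020 + 1248t, b = -49296 - 3073t for integer t.
a ≥ 0: smallest is 20020 mod 1248 = 52 (at t = -16), with b = -128.

52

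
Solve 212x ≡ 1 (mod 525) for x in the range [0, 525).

gcd(525, 212) = 1.
By Bézout, 212·(-52) + 525·(21) = 1.
So 212·-52 ≡ 1 (mod 525), and -52 mod 525 = 473.

473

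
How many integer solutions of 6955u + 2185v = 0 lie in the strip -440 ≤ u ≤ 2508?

7

gcd(6955, 2185):
  6955 = 3*2185 + 400
  2185 = 5*400 + 185
  400 = 2*185 + 30
  185 = 6*30 + 5
  30 = 6*5
so gcd(6955, 2185) = 5.
Back-substitute for Bézout coefficients:
  5 = 185 - 6*30
  ... = 6955*(-71) + 2185*(226)
Scale by 0: particular solution (0, 0); reduce u mod 437: (0, 0).
General solution: u = 0 + 437t, v = 0 - 1391t for integer t.
-440 ≤ 0 + 437t ≤ 2508 gives t ∈ [-1, 5], which is 7 values.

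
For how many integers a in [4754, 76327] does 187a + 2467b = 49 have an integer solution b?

29

gcd(2467, 187) = 1.
By Bézout, 187*(-343) + 2467*(26) = 1.
Particular solution: (462, -35).
General solution: a = 462 + 2467t, b = -35 - 187t for integer t.
4754 ≤ 462 + 2467t ≤ 76327 gives t ∈ [2, 30], which is 29 values.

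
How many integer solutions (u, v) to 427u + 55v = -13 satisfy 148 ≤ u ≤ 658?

gcd(427, 55):
  427 = 7×55 + 42
  55 = 1×42 + 13
  42 = 3×13 + 3
  13 = 4×3 + 1
  3 = 3×1
so gcd(427, 55) = 1.
Back-substitute for Bézout coefficients:
  1 = 13 - 4×3
  ... = 427×(-17) + 55×(132)
Scale by -13: particular solution (221, -1716); reduce u mod 55: (1, -8).
General solution: u = 1 + 55t, v = -8 - 427t for integer t.
148 ≤ 1 + 55t ≤ 658 gives t ∈ [3, 11], which is 9 values.

9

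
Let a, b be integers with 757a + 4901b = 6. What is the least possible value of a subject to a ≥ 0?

1133

gcd(4901, 757) = 1.
1 divides 6, so solutions exist.
By Bézout, 757·(-628) + 4901·(97) = 1.
Scale by 6/1 = 6: (a₀, b₀) = (-3768, 582).
General solution: a = -3768 + 4901t, b = 582 - 757t for integer t.
a ≥ 0: smallest is -3768 mod 4901 = 1133 (at t = 1), with b = -175.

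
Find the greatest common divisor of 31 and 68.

1

gcd(68, 31):
  68 = 2×31 + 6
  31 = 5×6 + 1
  6 = 6×1
so gcd(68, 31) = 1.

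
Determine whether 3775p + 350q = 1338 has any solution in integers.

gcd(3775, 350) = 25  (3775 = 10×350 + 275, 350 = 1×275 + 75, 275 = 3×75 + 50, 75 = 1×50 + 25, 50 = 2×25).
25 does not divide 1338 (remainder 13), so no integer solutions.

no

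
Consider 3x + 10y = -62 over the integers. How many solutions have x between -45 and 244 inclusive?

29

gcd(10, 3):
  10 = 3*3 + 1
  3 = 3*1
so gcd(10, 3) = 1.
Back-substitute for Bézout coefficients:
  1 = 10 - 3*3
  ... = 3*(-3) + 10*(1)
Scale by -62: particular solution (186, -62); reduce x mod 10: (6, -8).
General solution: x = 6 + 10t, y = -8 - 3t for integer t.
-45 ≤ 6 + 10t ≤ 244 gives t ∈ [-5, 23], which is 29 values.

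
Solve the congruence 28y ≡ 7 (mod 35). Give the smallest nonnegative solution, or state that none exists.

4

gcd(35, 28) = 7  (35 = 1*28 + 7, 28 = 4*7).
7 divides 7, so solutions exist.
Back-substituting, 28*(-1) + 35*(1) = 7.
So 28*(-1) ≡ 7 (mod 35); multiply by 1: y ≡ -1 (mod 5).
Smallest nonnegative: y = -1 mod 5 = 4.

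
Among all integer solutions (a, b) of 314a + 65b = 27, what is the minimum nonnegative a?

33

gcd(314, 65):
  314 = 4·65 + 54
  65 = 1·54 + 11
  54 = 4·11 + 10
  11 = 1·10 + 1
  10 = 10·1
so gcd(314, 65) = 1.
1 divides 27, so solutions exist.
Back-substitute for Bézout coefficients:
  1 = 11 - 1·10
  ... = 314·(-6) + 65·(29)
Scale by 27/1 = 27: (a₀, b₀) = (-162, 783).
General solution: a = -162 + 65t, b = 783 - 314t for integer t.
a ≥ 0: smallest is -162 mod 65 = 33 (at t = 3), with b = -159.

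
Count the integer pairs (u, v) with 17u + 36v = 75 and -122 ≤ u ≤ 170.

gcd(36, 17):
  36 = 2×17 + 2
  17 = 8×2 + 1
  2 = 2×1
so gcd(36, 17) = 1.
Back-substitute for Bézout coefficients:
  1 = 17 - 8×2
  ... = 17×(17) + 36×(-8)
Scale by 75: particular solution (1275, -600); reduce u mod 36: (15, -5).
General solution: u = 15 + 36t, v = -5 - 17t for integer t.
-122 ≤ 15 + 36t ≤ 170 gives t ∈ [-3, 4], which is 8 values.

8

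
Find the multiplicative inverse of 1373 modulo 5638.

gcd(5638, 1373):
  5638 = 4×1373 + 146
  1373 = 9×146 + 59
  146 = 2×59 + 28
  59 = 2×28 + 3
  28 = 9×3 + 1
  3 = 3×1
so gcd(5638, 1373) = 1.
Back-substitute for Bézout coefficients:
  1 = 28 - 9×3
  ... = 1373×(-1815) + 5638×(442)
So 1373×-1815 ≡ 1 (mod 5638), and -1815 mod 5638 = 3823.

3823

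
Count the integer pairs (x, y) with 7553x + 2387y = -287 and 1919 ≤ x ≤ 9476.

gcd(7553, 2387) = 7.
By Bézout, 7553·(67) + 2387·(-212) = 7.
Particular solution: (322, -1019).
General solution: x = 322 + 341t, y = -1019 - 1079t for integer t.
1919 ≤ 322 + 341t ≤ 9476 gives t ∈ [5, 26], which is 22 values.

22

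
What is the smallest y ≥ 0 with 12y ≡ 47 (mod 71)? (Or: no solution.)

69

gcd(71, 12) = 1  (71 = 5*12 + 11, 12 = 1*11 + 1, 11 = 11*1).
1 divides 47, so solutions exist.
Back-substituting, 12*(6) + 71*(-1) = 1.
So 12*(6) ≡ 1 (mod 71); multiply by 47: y ≡ 282 (mod 71).
Smallest nonnegative: y = 282 mod 71 = 69.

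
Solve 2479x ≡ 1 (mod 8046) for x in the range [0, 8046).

gcd(8046, 2479):
  8046 = 3·2479 + 609
  2479 = 4·609 + 43
  609 = 14·43 + 7
  43 = 6·7 + 1
  7 = 7·1
so gcd(8046, 2479) = 1.
Back-substitute for Bézout coefficients:
  1 = 43 - 6·7
  ... = 2479·(1123) + 8046·(-346)
So 2479·1123 ≡ 1 (mod 8046), and 1123 mod 8046 = 1123.

1123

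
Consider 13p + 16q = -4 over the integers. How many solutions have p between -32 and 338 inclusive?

gcd(16, 13) = 1.
By Bézout, 13×(5) + 16×(-4) = 1.
Particular solution: (12, -10).
General solution: p = 12 + 16t, q = -10 - 13t for integer t.
-32 ≤ 12 + 16t ≤ 338 gives t ∈ [-2, 20], which is 23 values.

23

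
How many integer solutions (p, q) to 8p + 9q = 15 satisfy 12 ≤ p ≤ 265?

gcd(9, 8) = 1  (9 = 1×8 + 1, 8 = 8×1).
Back-substituting, 8×(-1) + 9×(1) = 1.
Scale by 15: particular solution (-15, 15); reduce p mod 9: (3, -1).
General solution: p = 3 + 9t, q = -1 - 8t for integer t.
12 ≤ 3 + 9t ≤ 265 gives t ∈ [1, 29], which is 29 values.

29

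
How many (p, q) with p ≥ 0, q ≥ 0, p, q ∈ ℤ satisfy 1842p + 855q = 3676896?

gcd(1842, 855) = 3.
By Bézout, 1842·(-136) + 855·(293) = 3.
One solution: (3, 4294).
General: p = 3 + 285t, q = 4294 - 614t.
p ≥ 0 ⇒ t ≥ 0; q ≥ 0 ⇒ t ≤ 6. So t ∈ [0, 6]: 7 solutions.

7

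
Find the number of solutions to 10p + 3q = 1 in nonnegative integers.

0

gcd(10, 3) = 1  (10 = 3*3 + 1, 3 = 3*1).
Back-substituting, 10*(1) + 3*(-3) = 1.
Scale by 1: one solution is (1, -3). Reduce p mod 3: (1, -3).
General: p = 1 + 3t, q = -3 - 10t.
p ≥ 0 ⇒ t ≥ 0; q ≥ 0 ⇒ t ≤ -1. So t ∈ [0, -1]: 0 solutions.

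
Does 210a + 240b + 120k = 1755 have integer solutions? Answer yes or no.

gcd(240, 210) = 30  (240 = 1*210 + 30, 210 = 7*30).
gcd(30, 120) = 30.
30 does not divide 1755 (remainder 15), so no integer solutions.

no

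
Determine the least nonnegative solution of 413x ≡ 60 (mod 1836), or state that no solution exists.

1236

gcd(1836, 413):
  1836 = 4*413 + 184
  413 = 2*184 + 45
  184 = 4*45 + 4
  45 = 11*4 + 1
  4 = 4*1
so gcd(1836, 413) = 1.
1 divides 60, so solutions exist.
Back-substitute for Bézout coefficients:
  1 = 45 - 11*4
  ... = 413*(449) + 1836*(-101)
So 413*(449) ≡ 1 (mod 1836); multiply by 60: x ≡ 26940 (mod 1836).
Smallest nonnegative: x = 26940 mod 1836 = 1236.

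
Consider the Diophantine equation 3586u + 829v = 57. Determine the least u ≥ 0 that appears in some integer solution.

820

gcd(3586, 829):
  3586 = 4*829 + 270
  829 = 3*270 + 19
  270 = 14*19 + 4
  19 = 4*4 + 3
  4 = 1*3 + 1
  3 = 3*1
so gcd(3586, 829) = 1.
1 divides 57, so solutions exist.
Back-substitute for Bézout coefficients:
  1 = 4 - 1*3
  ... = 3586*(218) + 829*(-943)
Scale by 57/1 = 57: (u₀, v₀) = (12426, -53751).
General solution: u = 12426 + 829t, v = -53751 - 3586t for integer t.
u ≥ 0: smallest is 12426 mod 829 = 820 (at t = -14), with v = -3547.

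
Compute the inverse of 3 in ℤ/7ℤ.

5

gcd(7, 3):
  7 = 2*3 + 1
  3 = 3*1
so gcd(7, 3) = 1.
Back-substitute for Bézout coefficients:
  1 = 7 - 2*3
  ... = 3*(-2) + 7*(1)
So 3*-2 ≡ 1 (mod 7), and -2 mod 7 = 5.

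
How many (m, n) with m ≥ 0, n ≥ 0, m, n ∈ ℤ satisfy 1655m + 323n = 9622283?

gcd(1655, 323) = 1  (1655 = 5×323 + 40, 323 = 8×40 + 3, 40 = 13×3 + 1, 3 = 3×1).
Back-substituting, 1655×(105) + 323×(-538) = 1.
Scale by 9622283: one solution is (1010339715, -5176788254). Reduce m mod 323: (237, 28576).
General: m = 237 + 323t, n = 28576 - 1655t.
m ≥ 0 ⇒ t ≥ 0; n ≥ 0 ⇒ t ≤ 17. So t ∈ [0, 17]: 18 solutions.

18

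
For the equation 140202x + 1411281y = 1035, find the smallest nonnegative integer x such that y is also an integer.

gcd(1411281, 140202):
  1411281 = 10·140202 + 9261
  140202 = 15·9261 + 1287
  9261 = 7·1287 + 252
  1287 = 5·252 + 27
  252 = 9·27 + 9
  27 = 3·9
so gcd(1411281, 140202) = 9.
9 divides 1035, so solutions exist.
Back-substitute for Bézout coefficients:
  9 = 252 - 9·27
  ... = 140202·(-50441) + 1411281·(5011)
Scale by 1035/9 = 115: (x₀, y₀) = (-5800715, 576265).
General solution: x = -5800715 + 156809t, y = 576265 - 15578t for integer t.
x ≥ 0: smallest is -5800715 mod 156809 = 1218 (at t = 37), with y = -121.

1218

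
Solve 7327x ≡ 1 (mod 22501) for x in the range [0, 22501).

14842

gcd(22501, 7327):
  22501 = 3×7327 + 520
  7327 = 14×520 + 47
  520 = 11×47 + 3
  47 = 15×3 + 2
  3 = 1×2 + 1
  2 = 2×1
so gcd(22501, 7327) = 1.
Back-substitute for Bézout coefficients:
  1 = 3 - 1×2
  ... = 7327×(-7659) + 22501×(2494)
So 7327×-7659 ≡ 1 (mod 22501), and -7659 mod 22501 = 14842.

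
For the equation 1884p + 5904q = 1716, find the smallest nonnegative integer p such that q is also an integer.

gcd(5904, 1884) = 12  (5904 = 3×1884 + 252, 1884 = 7×252 + 120, 252 = 2×120 + 12, 120 = 10×12).
12 divides 1716, so solutions exist.
Back-substituting, 1884×(-47) + 5904×(15) = 12.
Scale by 1716/12 = 143: (p₀, q₀) = (-6721, 2145).
General solution: p = -6721 + 492t, q = 2145 - 157t for integer t.
p ≥ 0: smallest is -6721 mod 492 = 167 (at t = 14), with q = -53.

167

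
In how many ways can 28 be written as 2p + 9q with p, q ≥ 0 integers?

2

gcd(9, 2) = 1  (9 = 4·2 + 1, 2 = 2·1).
Back-substituting, 2·(-4) + 9·(1) = 1.
Scale by 28: one solution is (-112, 28). Reduce p mod 9: (5, 2).
General: p = 5 + 9t, q = 2 - 2t.
p ≥ 0 ⇒ t ≥ 0; q ≥ 0 ⇒ t ≤ 1. So t ∈ [0, 1]: 2 solutions.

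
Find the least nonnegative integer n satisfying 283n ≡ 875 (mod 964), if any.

61

gcd(964, 283) = 1  (964 = 3·283 + 115, 283 = 2·115 + 53, 115 = 2·53 + 9, 53 = 5·9 + 8, 9 = 1·8 + 1, 8 = 8·1).
1 divides 875, so solutions exist.
Back-substituting, 283·(-109) + 964·(32) = 1.
So 283·(-109) ≡ 1 (mod 964); multiply by 875: n ≡ -95375 (mod 964).
Smallest nonnegative: n = -95375 mod 964 = 61.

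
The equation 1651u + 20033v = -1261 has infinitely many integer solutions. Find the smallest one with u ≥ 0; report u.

703

gcd(20033, 1651) = 13  (20033 = 12×1651 + 221, 1651 = 7×221 + 104, 221 = 2×104 + 13, 104 = 8×13).
13 divides -1261, so solutions exist.
Back-substituting, 1651×(-182) + 20033×(15) = 13.
Scale by -1261/13 = -97: (u₀, v₀) = (17654, -1455).
General solution: u = 17654 + 1541t, v = -1455 - 127t for integer t.
u ≥ 0: smallest is 17654 mod 1541 = 703 (at t = -11), with v = -58.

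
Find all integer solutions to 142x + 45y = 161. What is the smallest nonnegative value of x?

gcd(142, 45) = 1  (142 = 3·45 + 7, 45 = 6·7 + 3, 7 = 2·3 + 1, 3 = 3·1).
1 divides 161, so solutions exist.
Back-substituting, 142·(13) + 45·(-41) = 1.
Scale by 161/1 = 161: (x₀, y₀) = (2093, -6601).
General solution: x = 2093 + 45t, y = -6601 - 142t for integer t.
x ≥ 0: smallest is 2093 mod 45 = 23 (at t = -46), with y = -69.

23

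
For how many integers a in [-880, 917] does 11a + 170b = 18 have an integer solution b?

gcd(170, 11) = 1  (170 = 15×11 + 5, 11 = 2×5 + 1, 5 = 5×1).
Back-substituting, 11×(31) + 170×(-2) = 1.
Scale by 18: particular solution (558, -36); reduce a mod 170: (48, -3).
General solution: a = 48 + 170t, b = -3 - 11t for integer t.
-880 ≤ 48 + 170t ≤ 917 gives t ∈ [-5, 5], which is 11 values.

11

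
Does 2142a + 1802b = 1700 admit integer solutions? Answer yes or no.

gcd(2142, 1802):
  2142 = 1*1802 + 340
  1802 = 5*340 + 102
  340 = 3*102 + 34
  102 = 3*34
so gcd(2142, 1802) = 34.
34 divides 1700, so integer solutions exist.

yes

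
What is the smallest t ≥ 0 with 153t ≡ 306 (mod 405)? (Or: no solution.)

gcd(405, 153):
  405 = 2×153 + 99
  153 = 1×99 + 54
  99 = 1×54 + 45
  54 = 1×45 + 9
  45 = 5×9
so gcd(405, 153) = 9.
9 divides 306, so solutions exist.
Back-substitute for Bézout coefficients:
  9 = 54 - 1×45
  ... = 153×(8) + 405×(-3)
So 153×(8) ≡ 9 (mod 405); multiply by 34: t ≡ 272 (mod 45).
Smallest nonnegative: t = 272 mod 45 = 2.

2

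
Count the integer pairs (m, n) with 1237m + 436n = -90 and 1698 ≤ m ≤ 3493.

4

gcd(1237, 436) = 1.
By Bézout, 1237*(-43) + 436*(122) = 1.
Particular solution: (382, -1084).
General solution: m = 382 + 436t, n = -1084 - 1237t for integer t.
1698 ≤ 382 + 436t ≤ 3493 gives t ∈ [4, 7], which is 4 values.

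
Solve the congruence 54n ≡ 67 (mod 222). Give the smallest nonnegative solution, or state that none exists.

no solution

gcd(222, 54):
  222 = 4×54 + 6
  54 = 9×6
so gcd(222, 54) = 6.
6 does not divide 67, so the congruence has no solution.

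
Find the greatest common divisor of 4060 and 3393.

29

gcd(4060, 3393) = 29  (4060 = 1*3393 + 667, 3393 = 5*667 + 58, 667 = 11*58 + 29, 58 = 2*29).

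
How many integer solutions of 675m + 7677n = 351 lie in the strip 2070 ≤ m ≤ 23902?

25

gcd(7677, 675):
  7677 = 11×675 + 252
  675 = 2×252 + 171
  252 = 1×171 + 81
  171 = 2×81 + 9
  81 = 9×9
so gcd(7677, 675) = 9.
Back-substitute for Bézout coefficients:
  9 = 171 - 2×81
  ... = 675×(91) + 7677×(-8)
Scale by 39: particular solution (3549, -312); reduce m mod 853: (137, -12).
General solution: m = 137 + 853t, n = -12 - 75t for integer t.
2070 ≤ 137 + 853t ≤ 23902 gives t ∈ [3, 27], which is 25 values.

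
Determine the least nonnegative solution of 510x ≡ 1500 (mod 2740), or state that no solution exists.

gcd(2740, 510) = 10.
10 divides 1500, so solutions exist.
By Bézout, 510×(43) + 2740×(-8) = 10.
So 510×(43) ≡ 10 (mod 2740); multiply by 150: x ≡ 6450 (mod 274).
Smallest nonnegative: x = 6450 mod 274 = 148.

148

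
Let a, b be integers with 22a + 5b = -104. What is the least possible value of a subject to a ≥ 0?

gcd(22, 5):
  22 = 4×5 + 2
  5 = 2×2 + 1
  2 = 2×1
so gcd(22, 5) = 1.
1 divides -104, so solutions exist.
Back-substitute for Bézout coefficients:
  1 = 5 - 2×2
  ... = 22×(-2) + 5×(9)
Scale by -104/1 = -104: (a₀, b₀) = (208, -936).
General solution: a = 208 + 5t, b = -936 - 22t for integer t.
a ≥ 0: smallest is 208 mod 5 = 3 (at t = -41), with b = -34.

3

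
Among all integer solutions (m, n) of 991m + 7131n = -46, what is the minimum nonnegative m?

gcd(7131, 991) = 1.
1 divides -46, so solutions exist.
By Bézout, 991×(1360) + 7131×(-189) = 1.
Scale by -46/1 = -46: (m₀, n₀) = (-62560, 8694).
General solution: m = -62560 + 7131t, n = 8694 - 991t for integer t.
m ≥ 0: smallest is -62560 mod 7131 = 1619 (at t = 9), with n = -225.

1619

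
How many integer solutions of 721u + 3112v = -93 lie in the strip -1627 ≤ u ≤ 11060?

4

gcd(3112, 721) = 1.
By Bézout, 721·(505) + 3112·(-117) = 1.
Particular solution: (2827, -655).
General solution: u = 2827 + 3112t, v = -655 - 721t for integer t.
-1627 ≤ 2827 + 3112t ≤ 11060 gives t ∈ [-1, 2], which is 4 values.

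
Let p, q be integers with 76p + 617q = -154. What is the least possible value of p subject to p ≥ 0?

274

gcd(617, 76) = 1.
1 divides -154, so solutions exist.
By Bézout, 76×(-138) + 617×(17) = 1.
Scale by -154/1 = -154: (p₀, q₀) = (21252, -2618).
General solution: p = 21252 + 617t, q = -2618 - 76t for integer t.
p ≥ 0: smallest is 21252 mod 617 = 274 (at t = -34), with q = -34.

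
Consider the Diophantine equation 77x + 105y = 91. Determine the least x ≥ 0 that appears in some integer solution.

gcd(105, 77) = 7  (105 = 1*77 + 28, 77 = 2*28 + 21, 28 = 1*21 + 7, 21 = 3*7).
7 divides 91, so solutions exist.
Back-substituting, 77*(-4) + 105*(3) = 7.
Scale by 91/7 = 13: (x₀, y₀) = (-52, 39).
General solution: x = -52 + 15t, y = 39 - 11t for integer t.
x ≥ 0: smallest is -52 mod 15 = 8 (at t = 4), with y = -5.

8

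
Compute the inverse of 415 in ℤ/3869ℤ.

gcd(3869, 415) = 1  (3869 = 9*415 + 134, 415 = 3*134 + 13, 134 = 10*13 + 4, 13 = 3*4 + 1, 4 = 4*1).
Back-substituting, 415*(895) + 3869*(-96) = 1.
So 415*895 ≡ 1 (mod 3869), and 895 mod 3869 = 895.

895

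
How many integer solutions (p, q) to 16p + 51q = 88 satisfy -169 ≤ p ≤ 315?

9

gcd(51, 16) = 1.
By Bézout, 16×(16) + 51×(-5) = 1.
Particular solution: (31, -8).
General solution: p = 31 + 51t, q = -8 - 16t for integer t.
-169 ≤ 31 + 51t ≤ 315 gives t ∈ [-3, 5], which is 9 values.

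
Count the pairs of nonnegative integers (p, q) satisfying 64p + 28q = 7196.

gcd(64, 28):
  64 = 2×28 + 8
  28 = 3×8 + 4
  8 = 2×4
so gcd(64, 28) = 4.
Back-substitute for Bézout coefficients:
  4 = 28 - 3×8
  ... = 64×(-3) + 28×(7)
Scale by 1799: one solution is (-5397, 12593). Reduce p mod 7: (0, 257).
General: p = 0 + 7t, q = 257 - 16t.
p ≥ 0 ⇒ t ≥ 0; q ≥ 0 ⇒ t ≤ 16. So t ∈ [0, 16]: 17 solutions.

17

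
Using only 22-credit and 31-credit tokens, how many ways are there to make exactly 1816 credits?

2

Need nonnegative integers with 22j + 31k = 1816.
gcd(22, 31) = 1, and 22·(-7) + 31·(5) = 1.
So (j₀, k₀) = (-12712, 9080); general j = -12712 + 31t, k = 9080 - 22t.
j ≥ 0 ⇒ t ≥ 411; k ≥ 0 ⇒ t ≤ 412. That's 2 values of t.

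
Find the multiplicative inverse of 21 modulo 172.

41

gcd(172, 21) = 1.
By Bézout, 21·(41) + 172·(-5) = 1.
So 21·41 ≡ 1 (mod 172), and 41 mod 172 = 41.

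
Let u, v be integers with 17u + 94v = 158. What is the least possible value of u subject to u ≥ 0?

gcd(94, 17) = 1  (94 = 5·17 + 9, 17 = 1·9 + 8, 9 = 1·8 + 1, 8 = 8·1).
1 divides 158, so solutions exist.
Back-substituting, 17·(-11) + 94·(2) = 1.
Scale by 158/1 = 158: (u₀, v₀) = (-1738, 316).
General solution: u = -1738 + 94t, v = 316 - 17t for integer t.
u ≥ 0: smallest is -1738 mod 94 = 48 (at t = 19), with v = -7.

48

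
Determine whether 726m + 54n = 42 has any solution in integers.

yes

gcd(726, 54) = 6  (726 = 13×54 + 24, 54 = 2×24 + 6, 24 = 4×6).
6 divides 42, so integer solutions exist.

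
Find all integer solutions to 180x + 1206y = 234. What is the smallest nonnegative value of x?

gcd(1206, 180):
  1206 = 6·180 + 126
  180 = 1·126 + 54
  126 = 2·54 + 18
  54 = 3·18
so gcd(1206, 180) = 18.
18 divides 234, so solutions exist.
Back-substitute for Bézout coefficients:
  18 = 126 - 2·54
  ... = 180·(-20) + 1206·(3)
Scale by 234/18 = 13: (x₀, y₀) = (-260, 39).
General solution: x = -260 + 67t, y = 39 - 10t for integer t.
x ≥ 0: smallest is -260 mod 67 = 8 (at t = 4), with y = -1.

8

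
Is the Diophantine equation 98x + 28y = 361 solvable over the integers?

gcd(98, 28) = 14.
14 does not divide 361 (remainder 11), so no integer solutions.

no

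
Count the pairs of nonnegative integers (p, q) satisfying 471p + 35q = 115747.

gcd(471, 35) = 1.
By Bézout, 471·(11) + 35·(-148) = 1.
One solution: (22, 3011).
General: p = 22 + 35t, q = 3011 - 471t.
p ≥ 0 ⇒ t ≥ 0; q ≥ 0 ⇒ t ≤ 6. So t ∈ [0, 6]: 7 solutions.

7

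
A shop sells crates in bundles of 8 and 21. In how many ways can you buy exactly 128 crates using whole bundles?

Need nonnegative integers with 8j + 21k = 128.
gcd(8, 21) = 1, and 8·(8) + 21·(-3) = 1.
So (j₀, k₀) = (1024, -384); general j = 1024 + 21t, k = -384 - 8t.
j ≥ 0 ⇒ t ≥ -48; k ≥ 0 ⇒ t ≤ -48. That's 1 value of t.

1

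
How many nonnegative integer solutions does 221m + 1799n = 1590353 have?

gcd(1799, 221):
  1799 = 8×221 + 31
  221 = 7×31 + 4
  31 = 7×4 + 3
  4 = 1×3 + 1
  3 = 3×1
so gcd(1799, 221) = 1.
Back-substitute for Bézout coefficients:
  1 = 4 - 1×3
  ... = 221×(464) + 1799×(-57)
Scale by 1590353: one solution is (737923792, -90650121). Reduce m mod 1799: (977, 764).
General: m = 977 + 1799t, n = 764 - 221t.
m ≥ 0 ⇒ t ≥ 0; n ≥ 0 ⇒ t ≤ 3. So t ∈ [0, 3]: 4 solutions.

4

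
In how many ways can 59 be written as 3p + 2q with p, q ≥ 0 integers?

10

gcd(3, 2):
  3 = 1×2 + 1
  2 = 2×1
so gcd(3, 2) = 1.
Back-substitute for Bézout coefficients:
  1 = 3 - 1×2
  ... = 3×(1) + 2×(-1)
Scale by 59: one solution is (59, -59). Reduce p mod 2: (1, 28).
General: p = 1 + 2t, q = 28 - 3t.
p ≥ 0 ⇒ t ≥ 0; q ≥ 0 ⇒ t ≤ 9. So t ∈ [0, 9]: 10 solutions.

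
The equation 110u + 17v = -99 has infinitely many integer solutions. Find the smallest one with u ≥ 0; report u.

11

gcd(110, 17) = 1  (110 = 6×17 + 8, 17 = 2×8 + 1, 8 = 8×1).
1 divides -99, so solutions exist.
Back-substituting, 110×(-2) + 17×(13) = 1.
Scale by -99/1 = -99: (u₀, v₀) = (198, -1287).
General solution: u = 198 + 17t, v = -1287 - 110t for integer t.
u ≥ 0: smallest is 198 mod 17 = 11 (at t = -11), with v = -77.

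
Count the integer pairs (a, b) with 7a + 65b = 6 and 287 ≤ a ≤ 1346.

17

gcd(65, 7) = 1.
By Bézout, 7×(28) + 65×(-3) = 1.
Particular solution: (38, -4).
General solution: a = 38 + 65t, b = -4 - 7t for integer t.
287 ≤ 38 + 65t ≤ 1346 gives t ∈ [4, 20], which is 17 values.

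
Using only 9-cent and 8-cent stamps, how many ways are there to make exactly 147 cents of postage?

Need nonnegative integers with 9j + 8k = 147.
gcd(9, 8) = 1, and 9·(1) + 8·(-1) = 1.
So (j₀, k₀) = (147, -147); general j = 147 + 8t, k = -147 - 9t.
j ≥ 0 ⇒ t ≥ -18; k ≥ 0 ⇒ t ≤ -17. That's 2 values of t.

2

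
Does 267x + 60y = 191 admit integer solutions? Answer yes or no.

gcd(267, 60):
  267 = 4×60 + 27
  60 = 2×27 + 6
  27 = 4×6 + 3
  6 = 2×3
so gcd(267, 60) = 3.
3 does not divide 191 (remainder 2), so no integer solutions.

no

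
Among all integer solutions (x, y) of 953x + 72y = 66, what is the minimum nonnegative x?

gcd(953, 72) = 1  (953 = 13*72 + 17, 72 = 4*17 + 4, 17 = 4*4 + 1, 4 = 4*1).
1 divides 66, so solutions exist.
Back-substituting, 953*(17) + 72*(-225) = 1.
Scale by 66/1 = 66: (x₀, y₀) = (1122, -14850).
General solution: x = 1122 + 72t, y = -14850 - 953t for integer t.
x ≥ 0: smallest is 1122 mod 72 = 42 (at t = -15), with y = -555.

42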